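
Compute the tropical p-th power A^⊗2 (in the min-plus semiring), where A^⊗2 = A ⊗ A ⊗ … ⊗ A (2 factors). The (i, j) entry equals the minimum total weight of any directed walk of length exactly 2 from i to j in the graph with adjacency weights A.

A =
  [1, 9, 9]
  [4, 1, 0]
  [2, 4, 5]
A^⊗2 =
  [2, 10, 9]
  [2, 2, 1]
  [3, 5, 4]

Each entry (A^⊗2)_ij equals the minimum over all length-2 walks i = v_0 → v_1 → … → v_2 = j of Σ_t A[v_t][v_{t+1}]. For example, for (i, j) = (0, 2) we minimise over 3 possible intermediate vertex sequences; the minimum is 9, attained along the walk 0 → 1 → 2.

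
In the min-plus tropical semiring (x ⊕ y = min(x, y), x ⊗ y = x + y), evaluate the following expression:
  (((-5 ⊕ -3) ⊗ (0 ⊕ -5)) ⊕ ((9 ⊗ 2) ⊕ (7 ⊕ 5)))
(((-5 ⊕ -3) ⊗ (0 ⊕ -5)) ⊕ ((9 ⊗ 2) ⊕ (7 ⊕ 5))) = -10

Expand innermost to outermost. Recall ⊕ takes the minimum of its arguments and ⊗ takes their sum. Working out the expression (((-5 ⊕ -3) ⊗ (0 ⊕ -5)) ⊕ ((9 ⊗ 2) ⊕ (7 ⊕ 5))) gives -10.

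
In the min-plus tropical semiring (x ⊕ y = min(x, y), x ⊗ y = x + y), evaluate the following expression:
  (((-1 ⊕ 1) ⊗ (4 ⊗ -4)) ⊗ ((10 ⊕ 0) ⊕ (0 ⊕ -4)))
(((-1 ⊕ 1) ⊗ (4 ⊗ -4)) ⊗ ((10 ⊕ 0) ⊕ (0 ⊕ -4))) = -5

Expand innermost to outermost. Recall ⊕ takes the minimum of its arguments and ⊗ takes their sum. Working out the expression (((-1 ⊕ 1) ⊗ (4 ⊗ -4)) ⊗ ((10 ⊕ 0) ⊕ (0 ⊕ -4))) gives -5.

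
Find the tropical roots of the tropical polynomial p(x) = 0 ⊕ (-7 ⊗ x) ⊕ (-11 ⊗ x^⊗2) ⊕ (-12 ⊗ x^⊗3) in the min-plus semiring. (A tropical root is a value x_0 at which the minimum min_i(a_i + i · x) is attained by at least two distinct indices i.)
Roots: {1, 4, 7}

Each tropical root is a break point of the lower envelope of the lines y = a_i + i · x (there are 4 lines, with slopes 0, 1, ..., 3). Only the lines that attain the minimum somewhere contribute to roots; other lines are dominated. Here the surviving (envelope) indices are i = 3, i = 2, i = 1, i = 0.
Intersections between consecutive envelope lines give the roots: for adjacent envelope indices i < j the intersection is x = (a_i − a_j) / (j − i). Reading off the sorted break points: {1, 4, 7}.
Verification: at each break x_0, at least two indices attain the minimum of min_i(a_i + i · x_0).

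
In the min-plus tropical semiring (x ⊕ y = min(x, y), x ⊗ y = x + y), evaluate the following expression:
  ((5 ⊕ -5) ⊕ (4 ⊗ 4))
((5 ⊕ -5) ⊕ (4 ⊗ 4)) = -5

Expand innermost to outermost. Recall ⊕ takes the minimum of its arguments and ⊗ takes their sum. Working out the expression ((5 ⊕ -5) ⊕ (4 ⊗ 4)) gives -5.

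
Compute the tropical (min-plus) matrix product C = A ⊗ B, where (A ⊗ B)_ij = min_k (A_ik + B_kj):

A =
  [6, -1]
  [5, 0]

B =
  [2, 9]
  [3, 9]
A ⊗ B =
  [2, 8]
  [3, 9]

Apply the min-plus product entry-by-entry:
  C[0][0] = min over k of (A[0][0] + B[0][0] = 6 + 2 = 8, A[0][1] + B[1][0] = -1 + 3 = 2) = 2 (attained at k = 1)
  C[0][1] = min over k of (A[0][0] + B[0][1] = 6 + 9 = 15, A[0][1] + B[1][1] = -1 + 9 = 8) = 8 (attained at k = 1)
  C[1][0] = min over k of (A[1][0] + B[0][0] = 5 + 2 = 7, A[1][1] + B[1][0] = 0 + 3 = 3) = 3 (attained at k = 1)
  C[1][1] = min over k of (A[1][0] + B[0][1] = 5 + 9 = 14, A[1][1] + B[1][1] = 0 + 9 = 9) = 9 (attained at k = 1)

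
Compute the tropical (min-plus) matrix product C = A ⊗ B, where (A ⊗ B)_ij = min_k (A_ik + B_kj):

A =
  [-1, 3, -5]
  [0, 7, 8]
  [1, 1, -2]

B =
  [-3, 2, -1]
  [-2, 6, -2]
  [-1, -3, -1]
A ⊗ B =
  [-6, -8, -6]
  [-3, 2, -1]
  [-3, -5, -3]

Apply the min-plus product entry-by-entry:
  C[0][0] = min over k of (A[0][0] + B[0][0] = -1 + -3 = -4, A[0][1] + B[1][0] = 3 + -2 = 1, A[0][2] + B[2][0] = -5 + -1 = -6) = -6 (attained at k = 2)
  C[0][1] = min over k of (A[0][0] + B[0][1] = -1 + 2 = 1, A[0][1] + B[1][1] = 3 + 6 = 9, A[0][2] + B[2][1] = -5 + -3 = -8) = -8 (attained at k = 2)
  C[0][2] = min over k of (A[0][0] + B[0][2] = -1 + -1 = -2, A[0][1] + B[1][2] = 3 + -2 = 1, A[0][2] + B[2][2] = -5 + -1 = -6) = -6 (attained at k = 2)
  C[1][0] = min over k of (A[1][0] + B[0][0] = 0 + -3 = -3, A[1][1] + B[1][0] = 7 + -2 = 5, A[1][2] + B[2][0] = 8 + -1 = 7) = -3 (attained at k = 0)
  C[1][1] = min over k of (A[1][0] + B[0][1] = 0 + 2 = 2, A[1][1] + B[1][1] = 7 + 6 = 13, A[1][2] + B[2][1] = 8 + -3 = 5) = 2 (attained at k = 0)
  C[1][2] = min over k of (A[1][0] + B[0][2] = 0 + -1 = -1, A[1][1] + B[1][2] = 7 + -2 = 5, A[1][2] + B[2][2] = 8 + -1 = 7) = -1 (attained at k = 0)
  C[2][0] = min over k of (A[2][0] + B[0][0] = 1 + -3 = -2, A[2][1] + B[1][0] = 1 + -2 = -1, A[2][2] + B[2][0] = -2 + -1 = -3) = -3 (attained at k = 2)
  C[2][1] = min over k of (A[2][0] + B[0][1] = 1 + 2 = 3, A[2][1] + B[1][1] = 1 + 6 = 7, A[2][2] + B[2][1] = -2 + -3 = -5) = -5 (attained at k = 2)
  C[2][2] = min over k of (A[2][0] + B[0][2] = 1 + -1 = 0, A[2][1] + B[1][2] = 1 + -2 = -1, A[2][2] + B[2][2] = -2 + -1 = -3) = -3 (attained at k = 2)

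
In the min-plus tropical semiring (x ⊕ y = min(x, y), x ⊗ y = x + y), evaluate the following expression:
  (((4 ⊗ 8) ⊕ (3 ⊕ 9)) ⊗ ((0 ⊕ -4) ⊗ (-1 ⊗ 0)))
(((4 ⊗ 8) ⊕ (3 ⊕ 9)) ⊗ ((0 ⊕ -4) ⊗ (-1 ⊗ 0))) = -2

Expand innermost to outermost. Recall ⊕ takes the minimum of its arguments and ⊗ takes their sum. Working out the expression (((4 ⊗ 8) ⊕ (3 ⊕ 9)) ⊗ ((0 ⊕ -4) ⊗ (-1 ⊗ 0))) gives -2.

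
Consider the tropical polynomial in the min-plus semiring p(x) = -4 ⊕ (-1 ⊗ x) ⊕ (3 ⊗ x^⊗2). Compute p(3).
p(3) = -4

A tropical monomial a ⊗ x^⊗i evaluates to a + i · x. Evaluating each term at x = 3:
  Term 0 contributes -4 + 0 · 3 = -4
  Term 1 contributes -1 + 1 · 3 = 2
  Term 2 contributes 3 + 2 · 3 = 9
p(3) = ⊕ of these = min[-4, 2, 9] = -4.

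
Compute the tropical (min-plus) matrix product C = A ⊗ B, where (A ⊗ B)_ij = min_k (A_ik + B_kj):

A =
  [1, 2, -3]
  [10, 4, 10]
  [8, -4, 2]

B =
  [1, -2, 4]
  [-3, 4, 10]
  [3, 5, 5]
A ⊗ B =
  [-1, -1, 2]
  [1, 8, 14]
  [-7, 0, 6]

Apply the min-plus product entry-by-entry:
  C[0][0] = min over k of (A[0][0] + B[0][0] = 1 + 1 = 2, A[0][1] + B[1][0] = 2 + -3 = -1, A[0][2] + B[2][0] = -3 + 3 = 0) = -1 (attained at k = 1)
  C[0][1] = min over k of (A[0][0] + B[0][1] = 1 + -2 = -1, A[0][1] + B[1][1] = 2 + 4 = 6, A[0][2] + B[2][1] = -3 + 5 = 2) = -1 (attained at k = 0)
  C[0][2] = min over k of (A[0][0] + B[0][2] = 1 + 4 = 5, A[0][1] + B[1][2] = 2 + 10 = 12, A[0][2] + B[2][2] = -3 + 5 = 2) = 2 (attained at k = 2)
  C[1][0] = min over k of (A[1][0] + B[0][0] = 10 + 1 = 11, A[1][1] + B[1][0] = 4 + -3 = 1, A[1][2] + B[2][0] = 10 + 3 = 13) = 1 (attained at k = 1)
  C[1][1] = min over k of (A[1][0] + B[0][1] = 10 + -2 = 8, A[1][1] + B[1][1] = 4 + 4 = 8, A[1][2] + B[2][1] = 10 + 5 = 15) = 8 (attained at k = 0)
  C[1][2] = min over k of (A[1][0] + B[0][2] = 10 + 4 = 14, A[1][1] + B[1][2] = 4 + 10 = 14, A[1][2] + B[2][2] = 10 + 5 = 15) = 14 (attained at k = 0)
  C[2][0] = min over k of (A[2][0] + B[0][0] = 8 + 1 = 9, A[2][1] + B[1][0] = -4 + -3 = -7, A[2][2] + B[2][0] = 2 + 3 = 5) = -7 (attained at k = 1)
  C[2][1] = min over k of (A[2][0] + B[0][1] = 8 + -2 = 6, A[2][1] + B[1][1] = -4 + 4 = 0, A[2][2] + B[2][1] = 2 + 5 = 7) = 0 (attained at k = 1)
  C[2][2] = min over k of (A[2][0] + B[0][2] = 8 + 4 = 12, A[2][1] + B[1][2] = -4 + 10 = 6, A[2][2] + B[2][2] = 2 + 5 = 7) = 6 (attained at k = 1)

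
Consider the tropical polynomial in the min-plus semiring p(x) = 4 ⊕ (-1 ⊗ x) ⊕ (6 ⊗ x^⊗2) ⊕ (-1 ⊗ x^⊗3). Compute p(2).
p(2) = 1

A tropical monomial a ⊗ x^⊗i evaluates to a + i · x. Evaluating each term at x = 2:
  Term 0 contributes 4 + 0 · 2 = 4
  Term 1 contributes -1 + 1 · 2 = 1
  Term 2 contributes 6 + 2 · 2 = 10
  Term 3 contributes -1 + 3 · 2 = 5
p(2) = ⊕ of these = min[4, 1, 10, 5] = 1.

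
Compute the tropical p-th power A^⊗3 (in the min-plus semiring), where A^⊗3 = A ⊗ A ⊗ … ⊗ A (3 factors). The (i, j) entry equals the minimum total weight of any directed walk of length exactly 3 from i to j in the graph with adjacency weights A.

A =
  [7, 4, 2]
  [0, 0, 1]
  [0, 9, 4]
A^⊗3 =
  [4, 4, 4]
  [0, 0, 1]
  [2, 4, 5]

Each entry (A^⊗3)_ij equals the minimum over all length-3 walks i = v_0 → v_1 → … → v_3 = j of Σ_t A[v_t][v_{t+1}]. For example, for (i, j) = (0, 2) we minimise over 9 possible intermediate vertex sequences; the minimum is 4, attained along the walk 0 → 2 → 0 → 2.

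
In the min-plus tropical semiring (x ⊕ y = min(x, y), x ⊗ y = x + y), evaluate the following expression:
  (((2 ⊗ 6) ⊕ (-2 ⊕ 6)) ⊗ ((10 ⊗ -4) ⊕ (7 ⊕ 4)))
(((2 ⊗ 6) ⊕ (-2 ⊕ 6)) ⊗ ((10 ⊗ -4) ⊕ (7 ⊕ 4))) = 2

Expand innermost to outermost. Recall ⊕ takes the minimum of its arguments and ⊗ takes their sum. Working out the expression (((2 ⊗ 6) ⊕ (-2 ⊕ 6)) ⊗ ((10 ⊗ -4) ⊕ (7 ⊕ 4))) gives 2.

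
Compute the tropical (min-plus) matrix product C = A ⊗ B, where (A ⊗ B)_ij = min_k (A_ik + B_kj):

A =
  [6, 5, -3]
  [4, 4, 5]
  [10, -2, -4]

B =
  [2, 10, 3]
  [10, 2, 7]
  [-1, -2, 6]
A ⊗ B =
  [-4, -5, 3]
  [4, 3, 7]
  [-5, -6, 2]

Apply the min-plus product entry-by-entry:
  C[0][0] = min over k of (A[0][0] + B[0][0] = 6 + 2 = 8, A[0][1] + B[1][0] = 5 + 10 = 15, A[0][2] + B[2][0] = -3 + -1 = -4) = -4 (attained at k = 2)
  C[0][1] = min over k of (A[0][0] + B[0][1] = 6 + 10 = 16, A[0][1] + B[1][1] = 5 + 2 = 7, A[0][2] + B[2][1] = -3 + -2 = -5) = -5 (attained at k = 2)
  C[0][2] = min over k of (A[0][0] + B[0][2] = 6 + 3 = 9, A[0][1] + B[1][2] = 5 + 7 = 12, A[0][2] + B[2][2] = -3 + 6 = 3) = 3 (attained at k = 2)
  C[1][0] = min over k of (A[1][0] + B[0][0] = 4 + 2 = 6, A[1][1] + B[1][0] = 4 + 10 = 14, A[1][2] + B[2][0] = 5 + -1 = 4) = 4 (attained at k = 2)
  C[1][1] = min over k of (A[1][0] + B[0][1] = 4 + 10 = 14, A[1][1] + B[1][1] = 4 + 2 = 6, A[1][2] + B[2][1] = 5 + -2 = 3) = 3 (attained at k = 2)
  C[1][2] = min over k of (A[1][0] + B[0][2] = 4 + 3 = 7, A[1][1] + B[1][2] = 4 + 7 = 11, A[1][2] + B[2][2] = 5 + 6 = 11) = 7 (attained at k = 0)
  C[2][0] = min over k of (A[2][0] + B[0][0] = 10 + 2 = 12, A[2][1] + B[1][0] = -2 + 10 = 8, A[2][2] + B[2][0] = -4 + -1 = -5) = -5 (attained at k = 2)
  C[2][1] = min over k of (A[2][0] + B[0][1] = 10 + 10 = 20, A[2][1] + B[1][1] = -2 + 2 = 0, A[2][2] + B[2][1] = -4 + -2 = -6) = -6 (attained at k = 2)
  C[2][2] = min over k of (A[2][0] + B[0][2] = 10 + 3 = 13, A[2][1] + B[1][2] = -2 + 7 = 5, A[2][2] + B[2][2] = -4 + 6 = 2) = 2 (attained at k = 2)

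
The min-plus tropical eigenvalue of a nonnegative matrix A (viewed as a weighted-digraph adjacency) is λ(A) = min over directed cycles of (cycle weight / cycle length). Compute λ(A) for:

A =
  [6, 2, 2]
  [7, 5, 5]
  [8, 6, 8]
λ(A) = 9/2

Enumerate directed cycles and compute their means (weight / length). Sample:
  cycle 0 → 0: weight = 6, length = 1, mean = 6/1 ≈ 6.000
  cycle 1 → 1: weight = 5, length = 1, mean = 5/1 ≈ 5.000
  cycle 2 → 2: weight = 8, length = 1, mean = 8/1 ≈ 8.000
  cycle 0 → 1 → 0: weight = 9, length = 2, mean = 9/2 ≈ 4.500
  cycle 0 → 2 → 0: weight = 10, length = 2, mean = 10/2 ≈ 5.000
  cycle 1 → 0 → 1: weight = 9, length = 2, mean = 9/2 ≈ 4.500
Minimum mean = 4.500, attained e.g. along the cycle 0 → 1 → 0 with weight 9 and length 2. So λ(A) = 9/2 = 9/2.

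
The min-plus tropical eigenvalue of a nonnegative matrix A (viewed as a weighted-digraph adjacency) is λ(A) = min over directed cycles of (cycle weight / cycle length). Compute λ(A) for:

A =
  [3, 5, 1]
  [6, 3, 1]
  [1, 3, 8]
λ(A) = 1

Enumerate directed cycles and compute their means (weight / length). Sample:
  cycle 0 → 0: weight = 3, length = 1, mean = 3/1 ≈ 3.000
  cycle 1 → 1: weight = 3, length = 1, mean = 3/1 ≈ 3.000
  cycle 2 → 2: weight = 8, length = 1, mean = 8/1 ≈ 8.000
  cycle 0 → 1 → 0: weight = 11, length = 2, mean = 11/2 ≈ 5.500
  cycle 0 → 2 → 0: weight = 2, length = 2, mean = 2/2 ≈ 1.000
  cycle 1 → 0 → 1: weight = 11, length = 2, mean = 11/2 ≈ 5.500
Minimum mean = 1.000, attained e.g. along the cycle 0 → 2 → 0 with weight 2 and length 2. So λ(A) = 2/2 = 1.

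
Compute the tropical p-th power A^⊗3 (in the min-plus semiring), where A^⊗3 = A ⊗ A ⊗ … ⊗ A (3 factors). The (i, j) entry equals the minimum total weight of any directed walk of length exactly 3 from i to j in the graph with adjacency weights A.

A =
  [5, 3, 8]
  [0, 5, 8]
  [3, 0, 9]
A^⊗3 =
  [8, 6, 11]
  [3, 8, 11]
  [5, 3, 8]

Each entry (A^⊗3)_ij equals the minimum over all length-3 walks i = v_0 → v_1 → … → v_3 = j of Σ_t A[v_t][v_{t+1}]. For example, for (i, j) = (0, 2) we minimise over 9 possible intermediate vertex sequences; the minimum is 11, attained along the walk 0 → 1 → 0 → 2.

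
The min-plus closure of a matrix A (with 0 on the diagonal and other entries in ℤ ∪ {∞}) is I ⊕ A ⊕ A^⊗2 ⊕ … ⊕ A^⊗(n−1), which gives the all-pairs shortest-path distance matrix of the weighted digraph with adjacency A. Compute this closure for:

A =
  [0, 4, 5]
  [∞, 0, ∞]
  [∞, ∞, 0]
Closure =
  [0, 4, 5]
  [∞, 0, ∞]
  [∞, ∞, 0]

This is the Floyd-Warshall all-pairs shortest-path computation. For each intermediate vertex k = 0, 1, …, 2, update dist[i][j] ← min(dist[i][j], dist[i][k] + dist[k][j]). The final matrix gives, for each (i, j), the minimum total weight of any directed path from i to j (possibly empty when i = j).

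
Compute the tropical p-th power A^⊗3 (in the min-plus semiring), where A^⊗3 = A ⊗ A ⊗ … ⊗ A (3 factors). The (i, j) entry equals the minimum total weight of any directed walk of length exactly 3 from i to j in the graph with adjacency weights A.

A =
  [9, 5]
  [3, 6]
A^⊗3 =
  [14, 13]
  [11, 14]

Each entry (A^⊗3)_ij equals the minimum over all length-3 walks i = v_0 → v_1 → … → v_3 = j of Σ_t A[v_t][v_{t+1}]. For example, for (i, j) = (0, 1) we minimise over 4 possible intermediate vertex sequences; the minimum is 13, attained along the walk 0 → 1 → 0 → 1.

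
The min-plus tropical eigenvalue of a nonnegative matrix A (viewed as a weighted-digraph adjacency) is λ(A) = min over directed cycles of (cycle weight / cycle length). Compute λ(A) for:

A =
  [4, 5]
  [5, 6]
λ(A) = 4

Enumerate directed cycles and compute their means (weight / length). Sample:
  cycle 0 → 0: weight = 4, length = 1, mean = 4/1 ≈ 4.000
  cycle 1 → 1: weight = 6, length = 1, mean = 6/1 ≈ 6.000
  cycle 0 → 1 → 0: weight = 10, length = 2, mean = 10/2 ≈ 5.000
  cycle 1 → 0 → 1: weight = 10, length = 2, mean = 10/2 ≈ 5.000
Minimum mean = 4.000, attained e.g. along the cycle 0 → 0 with weight 4 and length 1. So λ(A) = 4/1 = 4.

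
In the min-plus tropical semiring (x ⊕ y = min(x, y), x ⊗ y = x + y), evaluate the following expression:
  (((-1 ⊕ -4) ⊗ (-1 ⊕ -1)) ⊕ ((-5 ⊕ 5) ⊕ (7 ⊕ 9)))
(((-1 ⊕ -4) ⊗ (-1 ⊕ -1)) ⊕ ((-5 ⊕ 5) ⊕ (7 ⊕ 9))) = -5

Expand innermost to outermost. Recall ⊕ takes the minimum of its arguments and ⊗ takes their sum. Working out the expression (((-1 ⊕ -4) ⊗ (-1 ⊕ -1)) ⊕ ((-5 ⊕ 5) ⊕ (7 ⊕ 9))) gives -5.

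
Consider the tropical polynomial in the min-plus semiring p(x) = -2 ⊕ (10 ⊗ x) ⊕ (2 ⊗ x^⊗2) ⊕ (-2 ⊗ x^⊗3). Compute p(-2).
p(-2) = -8

A tropical monomial a ⊗ x^⊗i evaluates to a + i · x. Evaluating each term at x = -2:
  Term 0 contributes -2 + 0 · -2 = -2
  Term 1 contributes 10 + 1 · -2 = 8
  Term 2 contributes 2 + 2 · -2 = -2
  Term 3 contributes -2 + 3 · -2 = -8
p(-2) = ⊕ of these = min[-2, 8, -2, -8] = -8.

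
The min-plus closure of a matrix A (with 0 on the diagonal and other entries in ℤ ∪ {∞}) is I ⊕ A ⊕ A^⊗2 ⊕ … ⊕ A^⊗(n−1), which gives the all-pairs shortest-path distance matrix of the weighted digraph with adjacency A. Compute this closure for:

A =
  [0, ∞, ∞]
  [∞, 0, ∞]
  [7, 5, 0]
Closure =
  [0, ∞, ∞]
  [∞, 0, ∞]
  [7, 5, 0]

This is the Floyd-Warshall all-pairs shortest-path computation. For each intermediate vertex k = 0, 1, …, 2, update dist[i][j] ← min(dist[i][j], dist[i][k] + dist[k][j]). The final matrix gives, for each (i, j), the minimum total weight of any directed path from i to j (possibly empty when i = j).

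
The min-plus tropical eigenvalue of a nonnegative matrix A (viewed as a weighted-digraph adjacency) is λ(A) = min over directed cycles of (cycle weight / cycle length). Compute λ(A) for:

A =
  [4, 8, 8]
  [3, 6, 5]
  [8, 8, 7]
λ(A) = 4

Enumerate directed cycles and compute their means (weight / length). Sample:
  cycle 0 → 0: weight = 4, length = 1, mean = 4/1 ≈ 4.000
  cycle 1 → 1: weight = 6, length = 1, mean = 6/1 ≈ 6.000
  cycle 2 → 2: weight = 7, length = 1, mean = 7/1 ≈ 7.000
  cycle 0 → 1 → 0: weight = 11, length = 2, mean = 11/2 ≈ 5.500
  cycle 0 → 2 → 0: weight = 16, length = 2, mean = 16/2 ≈ 8.000
  cycle 1 → 0 → 1: weight = 11, length = 2, mean = 11/2 ≈ 5.500
Minimum mean = 4.000, attained e.g. along the cycle 0 → 0 with weight 4 and length 1. So λ(A) = 4/1 = 4.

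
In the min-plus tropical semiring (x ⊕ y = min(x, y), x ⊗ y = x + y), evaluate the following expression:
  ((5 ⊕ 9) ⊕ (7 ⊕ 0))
((5 ⊕ 9) ⊕ (7 ⊕ 0)) = 0

Expand innermost to outermost. Recall ⊕ takes the minimum of its arguments and ⊗ takes their sum. Working out the expression ((5 ⊕ 9) ⊕ (7 ⊕ 0)) gives 0.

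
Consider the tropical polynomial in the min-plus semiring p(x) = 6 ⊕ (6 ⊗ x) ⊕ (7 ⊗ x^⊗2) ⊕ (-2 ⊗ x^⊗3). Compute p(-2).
p(-2) = -8

A tropical monomial a ⊗ x^⊗i evaluates to a + i · x. Evaluating each term at x = -2:
  Term 0 contributes 6 + 0 · -2 = 6
  Term 1 contributes 6 + 1 · -2 = 4
  Term 2 contributes 7 + 2 · -2 = 3
  Term 3 contributes -2 + 3 · -2 = -8
p(-2) = ⊕ of these = min[6, 4, 3, -8] = -8.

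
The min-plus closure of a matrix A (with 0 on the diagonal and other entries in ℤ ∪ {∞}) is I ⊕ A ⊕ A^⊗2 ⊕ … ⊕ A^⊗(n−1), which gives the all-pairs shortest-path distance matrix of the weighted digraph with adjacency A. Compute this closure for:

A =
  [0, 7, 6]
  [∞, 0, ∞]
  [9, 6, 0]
Closure =
  [0, 7, 6]
  [∞, 0, ∞]
  [9, 6, 0]

This is the Floyd-Warshall all-pairs shortest-path computation. For each intermediate vertex k = 0, 1, …, 2, update dist[i][j] ← min(dist[i][j], dist[i][k] + dist[k][j]). The final matrix gives, for each (i, j), the minimum total weight of any directed path from i to j (possibly empty when i = j).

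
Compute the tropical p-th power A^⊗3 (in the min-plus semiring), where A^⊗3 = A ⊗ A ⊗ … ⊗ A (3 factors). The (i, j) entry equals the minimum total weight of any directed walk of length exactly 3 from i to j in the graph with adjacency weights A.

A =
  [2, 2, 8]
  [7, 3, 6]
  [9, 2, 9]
A^⊗3 =
  [6, 6, 10]
  [11, 9, 12]
  [11, 8, 11]

Each entry (A^⊗3)_ij equals the minimum over all length-3 walks i = v_0 → v_1 → … → v_3 = j of Σ_t A[v_t][v_{t+1}]. For example, for (i, j) = (0, 2) we minimise over 9 possible intermediate vertex sequences; the minimum is 10, attained along the walk 0 → 0 → 1 → 2.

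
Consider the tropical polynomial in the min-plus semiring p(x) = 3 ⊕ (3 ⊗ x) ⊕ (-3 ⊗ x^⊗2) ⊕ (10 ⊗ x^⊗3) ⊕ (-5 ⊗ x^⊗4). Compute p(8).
p(8) = 3

A tropical monomial a ⊗ x^⊗i evaluates to a + i · x. Evaluating each term at x = 8:
  Term 0 contributes 3 + 0 · 8 = 3
  Term 1 contributes 3 + 1 · 8 = 11
  Term 2 contributes -3 + 2 · 8 = 13
  Term 3 contributes 10 + 3 · 8 = 34
  Term 4 contributes -5 + 4 · 8 = 27
p(8) = ⊕ of these = min[3, 11, 13, 34, 27] = 3.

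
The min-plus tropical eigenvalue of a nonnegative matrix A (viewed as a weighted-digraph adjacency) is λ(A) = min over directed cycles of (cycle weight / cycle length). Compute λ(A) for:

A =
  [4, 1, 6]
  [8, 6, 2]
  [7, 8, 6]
λ(A) = 10/3

Enumerate directed cycles and compute their means (weight / length). Sample:
  cycle 0 → 0: weight = 4, length = 1, mean = 4/1 ≈ 4.000
  cycle 1 → 1: weight = 6, length = 1, mean = 6/1 ≈ 6.000
  cycle 2 → 2: weight = 6, length = 1, mean = 6/1 ≈ 6.000
  cycle 0 → 1 → 0: weight = 9, length = 2, mean = 9/2 ≈ 4.500
  cycle 0 → 2 → 0: weight = 13, length = 2, mean = 13/2 ≈ 6.500
  cycle 1 → 0 → 1: weight = 9, length = 2, mean = 9/2 ≈ 4.500
Minimum mean = 3.333, attained e.g. along the cycle 0 → 1 → 2 → 0 with weight 10 and length 3. So λ(A) = 10/3 = 10/3.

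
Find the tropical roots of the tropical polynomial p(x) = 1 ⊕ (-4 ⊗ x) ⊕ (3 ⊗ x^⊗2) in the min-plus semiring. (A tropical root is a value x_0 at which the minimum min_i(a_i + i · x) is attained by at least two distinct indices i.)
Roots: {-7, 5}

Each tropical root is a break point of the lower envelope of the lines y = a_i + i · x (there are 3 lines, with slopes 0, 1, ..., 2). Only the lines that attain the minimum somewhere contribute to roots; other lines are dominated. Here the surviving (envelope) indices are i = 2, i = 1, i = 0.
Intersections between consecutive envelope lines give the roots: for adjacent envelope indices i < j the intersection is x = (a_i − a_j) / (j − i). Reading off the sorted break points: {-7, 5}.
Verification: at each break x_0, at least two indices attain the minimum of min_i(a_i + i · x_0).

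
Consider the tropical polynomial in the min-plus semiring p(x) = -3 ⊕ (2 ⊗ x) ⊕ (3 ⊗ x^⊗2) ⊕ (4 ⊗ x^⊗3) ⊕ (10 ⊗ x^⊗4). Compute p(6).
p(6) = -3

A tropical monomial a ⊗ x^⊗i evaluates to a + i · x. Evaluating each term at x = 6:
  Term 0 contributes -3 + 0 · 6 = -3
  Term 1 contributes 2 + 1 · 6 = 8
  Term 2 contributes 3 + 2 · 6 = 15
  Term 3 contributes 4 + 3 · 6 = 22
  Term 4 contributes 10 + 4 · 6 = 34
p(6) = ⊕ of these = min[-3, 8, 15, 22, 34] = -3.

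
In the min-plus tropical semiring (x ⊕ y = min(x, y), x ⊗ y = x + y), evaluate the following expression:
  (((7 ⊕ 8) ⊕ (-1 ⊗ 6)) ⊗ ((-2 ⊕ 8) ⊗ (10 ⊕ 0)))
(((7 ⊕ 8) ⊕ (-1 ⊗ 6)) ⊗ ((-2 ⊕ 8) ⊗ (10 ⊕ 0))) = 3

Expand innermost to outermost. Recall ⊕ takes the minimum of its arguments and ⊗ takes their sum. Working out the expression (((7 ⊕ 8) ⊕ (-1 ⊗ 6)) ⊗ ((-2 ⊕ 8) ⊗ (10 ⊕ 0))) gives 3.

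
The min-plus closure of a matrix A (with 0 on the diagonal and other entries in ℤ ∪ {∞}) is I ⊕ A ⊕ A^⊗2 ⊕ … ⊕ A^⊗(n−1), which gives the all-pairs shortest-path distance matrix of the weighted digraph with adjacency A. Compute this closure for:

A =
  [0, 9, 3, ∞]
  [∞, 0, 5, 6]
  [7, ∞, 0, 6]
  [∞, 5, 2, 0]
Closure =
  [0, 9, 3, 9]
  [12, 0, 5, 6]
  [7, 11, 0, 6]
  [9, 5, 2, 0]

This is the Floyd-Warshall all-pairs shortest-path computation. For each intermediate vertex k = 0, 1, …, 3, update dist[i][j] ← min(dist[i][j], dist[i][k] + dist[k][j]). The final matrix gives, for each (i, j), the minimum total weight of any directed path from i to j (possibly empty when i = j).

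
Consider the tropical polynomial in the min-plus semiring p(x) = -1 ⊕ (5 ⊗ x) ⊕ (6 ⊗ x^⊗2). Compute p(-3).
p(-3) = -1

A tropical monomial a ⊗ x^⊗i evaluates to a + i · x. Evaluating each term at x = -3:
  Term 0 contributes -1 + 0 · -3 = -1
  Term 1 contributes 5 + 1 · -3 = 2
  Term 2 contributes 6 + 2 · -3 = 0
p(-3) = ⊕ of these = min[-1, 2, 0] = -1.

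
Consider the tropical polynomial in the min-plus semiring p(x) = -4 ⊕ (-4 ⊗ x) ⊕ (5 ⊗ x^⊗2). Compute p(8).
p(8) = -4

A tropical monomial a ⊗ x^⊗i evaluates to a + i · x. Evaluating each term at x = 8:
  Term 0 contributes -4 + 0 · 8 = -4
  Term 1 contributes -4 + 1 · 8 = 4
  Term 2 contributes 5 + 2 · 8 = 21
p(8) = ⊕ of these = min[-4, 4, 21] = -4.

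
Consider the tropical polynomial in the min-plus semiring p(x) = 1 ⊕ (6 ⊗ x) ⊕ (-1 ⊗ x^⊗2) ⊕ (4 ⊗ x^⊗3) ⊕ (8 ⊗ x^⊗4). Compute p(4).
p(4) = 1

A tropical monomial a ⊗ x^⊗i evaluates to a + i · x. Evaluating each term at x = 4:
  Term 0 contributes 1 + 0 · 4 = 1
  Term 1 contributes 6 + 1 · 4 = 10
  Term 2 contributes -1 + 2 · 4 = 7
  Term 3 contributes 4 + 3 · 4 = 16
  Term 4 contributes 8 + 4 · 4 = 24
p(4) = ⊕ of these = min[1, 10, 7, 16, 24] = 1.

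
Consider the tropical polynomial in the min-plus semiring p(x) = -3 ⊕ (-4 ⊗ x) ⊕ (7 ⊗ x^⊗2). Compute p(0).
p(0) = -4

A tropical monomial a ⊗ x^⊗i evaluates to a + i · x. Evaluating each term at x = 0:
  Term 0 contributes -3 + 0 · 0 = -3
  Term 1 contributes -4 + 1 · 0 = -4
  Term 2 contributes 7 + 2 · 0 = 7
p(0) = ⊕ of these = min[-3, -4, 7] = -4.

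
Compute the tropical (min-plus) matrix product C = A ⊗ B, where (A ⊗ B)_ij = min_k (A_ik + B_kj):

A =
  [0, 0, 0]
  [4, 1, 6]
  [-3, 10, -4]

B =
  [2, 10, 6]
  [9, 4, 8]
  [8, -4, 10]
A ⊗ B =
  [2, -4, 6]
  [6, 2, 9]
  [-1, -8, 3]

Apply the min-plus product entry-by-entry:
  C[0][0] = min over k of (A[0][0] + B[0][0] = 0 + 2 = 2, A[0][1] + B[1][0] = 0 + 9 = 9, A[0][2] + B[2][0] = 0 + 8 = 8) = 2 (attained at k = 0)
  C[0][1] = min over k of (A[0][0] + B[0][1] = 0 + 10 = 10, A[0][1] + B[1][1] = 0 + 4 = 4, A[0][2] + B[2][1] = 0 + -4 = -4) = -4 (attained at k = 2)
  C[0][2] = min over k of (A[0][0] + B[0][2] = 0 + 6 = 6, A[0][1] + B[1][2] = 0 + 8 = 8, A[0][2] + B[2][2] = 0 + 10 = 10) = 6 (attained at k = 0)
  C[1][0] = min over k of (A[1][0] + B[0][0] = 4 + 2 = 6, A[1][1] + B[1][0] = 1 + 9 = 10, A[1][2] + B[2][0] = 6 + 8 = 14) = 6 (attained at k = 0)
  C[1][1] = min over k of (A[1][0] + B[0][1] = 4 + 10 = 14, A[1][1] + B[1][1] = 1 + 4 = 5, A[1][2] + B[2][1] = 6 + -4 = 2) = 2 (attained at k = 2)
  C[1][2] = min over k of (A[1][0] + B[0][2] = 4 + 6 = 10, A[1][1] + B[1][2] = 1 + 8 = 9, A[1][2] + B[2][2] = 6 + 10 = 16) = 9 (attained at k = 1)
  C[2][0] = min over k of (A[2][0] + B[0][0] = -3 + 2 = -1, A[2][1] + B[1][0] = 10 + 9 = 19, A[2][2] + B[2][0] = -4 + 8 = 4) = -1 (attained at k = 0)
  C[2][1] = min over k of (A[2][0] + B[0][1] = -3 + 10 = 7, A[2][1] + B[1][1] = 10 + 4 = 14, A[2][2] + B[2][1] = -4 + -4 = -8) = -8 (attained at k = 2)
  C[2][2] = min over k of (A[2][0] + B[0][2] = -3 + 6 = 3, A[2][1] + B[1][2] = 10 + 8 = 18, A[2][2] + B[2][2] = -4 + 10 = 6) = 3 (attained at k = 0)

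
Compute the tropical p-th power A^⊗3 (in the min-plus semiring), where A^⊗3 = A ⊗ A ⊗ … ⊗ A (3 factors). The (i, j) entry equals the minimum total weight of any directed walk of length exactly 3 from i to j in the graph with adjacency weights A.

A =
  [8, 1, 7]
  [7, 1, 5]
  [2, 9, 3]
A^⊗3 =
  [8, 3, 7]
  [8, 3, 7]
  [8, 4, 8]

Each entry (A^⊗3)_ij equals the minimum over all length-3 walks i = v_0 → v_1 → … → v_3 = j of Σ_t A[v_t][v_{t+1}]. For example, for (i, j) = (0, 2) we minimise over 9 possible intermediate vertex sequences; the minimum is 7, attained along the walk 0 → 1 → 1 → 2.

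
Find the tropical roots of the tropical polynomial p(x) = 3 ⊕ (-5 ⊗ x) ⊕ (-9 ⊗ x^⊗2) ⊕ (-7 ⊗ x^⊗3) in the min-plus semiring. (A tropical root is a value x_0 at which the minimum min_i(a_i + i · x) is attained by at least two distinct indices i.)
Roots: {-2, 4, 8}

Each tropical root is a break point of the lower envelope of the lines y = a_i + i · x (there are 4 lines, with slopes 0, 1, ..., 3). Only the lines that attain the minimum somewhere contribute to roots; other lines are dominated. Here the surviving (envelope) indices are i = 3, i = 2, i = 1, i = 0.
Intersections between consecutive envelope lines give the roots: for adjacent envelope indices i < j the intersection is x = (a_i − a_j) / (j − i). Reading off the sorted break points: {-2, 4, 8}.
Verification: at each break x_0, at least two indices attain the minimum of min_i(a_i + i · x_0).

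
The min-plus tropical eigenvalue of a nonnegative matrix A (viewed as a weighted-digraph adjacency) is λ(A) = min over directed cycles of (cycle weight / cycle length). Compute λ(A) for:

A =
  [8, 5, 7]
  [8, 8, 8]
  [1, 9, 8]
λ(A) = 4

Enumerate directed cycles and compute their means (weight / length). Sample:
  cycle 0 → 0: weight = 8, length = 1, mean = 8/1 ≈ 8.000
  cycle 1 → 1: weight = 8, length = 1, mean = 8/1 ≈ 8.000
  cycle 2 → 2: weight = 8, length = 1, mean = 8/1 ≈ 8.000
  cycle 0 → 1 → 0: weight = 13, length = 2, mean = 13/2 ≈ 6.500
  cycle 0 → 2 → 0: weight = 8, length = 2, mean = 8/2 ≈ 4.000
  cycle 1 → 0 → 1: weight = 13, length = 2, mean = 13/2 ≈ 6.500
Minimum mean = 4.000, attained e.g. along the cycle 0 → 2 → 0 with weight 8 and length 2. So λ(A) = 8/2 = 4.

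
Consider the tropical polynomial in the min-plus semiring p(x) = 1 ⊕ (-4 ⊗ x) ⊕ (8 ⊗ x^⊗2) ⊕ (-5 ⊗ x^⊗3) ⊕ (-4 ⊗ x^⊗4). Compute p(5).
p(5) = 1

A tropical monomial a ⊗ x^⊗i evaluates to a + i · x. Evaluating each term at x = 5:
  Term 0 contributes 1 + 0 · 5 = 1
  Term 1 contributes -4 + 1 · 5 = 1
  Term 2 contributes 8 + 2 · 5 = 18
  Term 3 contributes -5 + 3 · 5 = 10
  Term 4 contributes -4 + 4 · 5 = 16
p(5) = ⊕ of these = min[1, 1, 18, 10, 16] = 1.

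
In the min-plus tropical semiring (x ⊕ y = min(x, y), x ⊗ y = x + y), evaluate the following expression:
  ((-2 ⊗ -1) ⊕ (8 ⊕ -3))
((-2 ⊗ -1) ⊕ (8 ⊕ -3)) = -3

Expand innermost to outermost. Recall ⊕ takes the minimum of its arguments and ⊗ takes their sum. Working out the expression ((-2 ⊗ -1) ⊕ (8 ⊕ -3)) gives -3.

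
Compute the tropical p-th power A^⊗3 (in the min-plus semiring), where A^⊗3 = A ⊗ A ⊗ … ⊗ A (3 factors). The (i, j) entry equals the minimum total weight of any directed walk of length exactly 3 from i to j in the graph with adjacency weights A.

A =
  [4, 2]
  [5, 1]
A^⊗3 =
  [8, 4]
  [7, 3]

Each entry (A^⊗3)_ij equals the minimum over all length-3 walks i = v_0 → v_1 → … → v_3 = j of Σ_t A[v_t][v_{t+1}]. For example, for (i, j) = (0, 1) we minimise over 4 possible intermediate vertex sequences; the minimum is 4, attained along the walk 0 → 1 → 1 → 1.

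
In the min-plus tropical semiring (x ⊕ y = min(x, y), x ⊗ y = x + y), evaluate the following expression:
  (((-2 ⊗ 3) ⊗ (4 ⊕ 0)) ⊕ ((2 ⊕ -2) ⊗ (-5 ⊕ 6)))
(((-2 ⊗ 3) ⊗ (4 ⊕ 0)) ⊕ ((2 ⊕ -2) ⊗ (-5 ⊕ 6))) = -7

Expand innermost to outermost. Recall ⊕ takes the minimum of its arguments and ⊗ takes their sum. Working out the expression (((-2 ⊗ 3) ⊗ (4 ⊕ 0)) ⊕ ((2 ⊕ -2) ⊗ (-5 ⊕ 6))) gives -7.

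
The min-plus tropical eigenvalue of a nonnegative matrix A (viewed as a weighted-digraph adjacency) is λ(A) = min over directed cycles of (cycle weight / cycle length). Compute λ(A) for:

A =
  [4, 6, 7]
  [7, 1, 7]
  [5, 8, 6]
λ(A) = 1

Enumerate directed cycles and compute their means (weight / length). Sample:
  cycle 0 → 0: weight = 4, length = 1, mean = 4/1 ≈ 4.000
  cycle 1 → 1: weight = 1, length = 1, mean = 1/1 ≈ 1.000
  cycle 2 → 2: weight = 6, length = 1, mean = 6/1 ≈ 6.000
  cycle 0 → 1 → 0: weight = 13, length = 2, mean = 13/2 ≈ 6.500
  cycle 0 → 2 → 0: weight = 12, length = 2, mean = 12/2 ≈ 6.000
  cycle 1 → 0 → 1: weight = 13, length = 2, mean = 13/2 ≈ 6.500
Minimum mean = 1.000, attained e.g. along the cycle 1 → 1 with weight 1 and length 1. So λ(A) = 1/1 = 1.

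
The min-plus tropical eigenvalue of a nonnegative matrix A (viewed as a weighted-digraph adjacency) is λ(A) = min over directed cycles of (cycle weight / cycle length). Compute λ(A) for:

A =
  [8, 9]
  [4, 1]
λ(A) = 1

Enumerate directed cycles and compute their means (weight / length). Sample:
  cycle 0 → 0: weight = 8, length = 1, mean = 8/1 ≈ 8.000
  cycle 1 → 1: weight = 1, length = 1, mean = 1/1 ≈ 1.000
  cycle 0 → 1 → 0: weight = 13, length = 2, mean = 13/2 ≈ 6.500
  cycle 1 → 0 → 1: weight = 13, length = 2, mean = 13/2 ≈ 6.500
Minimum mean = 1.000, attained e.g. along the cycle 1 → 1 with weight 1 and length 1. So λ(A) = 1/1 = 1.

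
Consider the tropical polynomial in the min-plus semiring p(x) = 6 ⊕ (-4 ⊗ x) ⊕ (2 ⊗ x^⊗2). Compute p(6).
p(6) = 2

A tropical monomial a ⊗ x^⊗i evaluates to a + i · x. Evaluating each term at x = 6:
  Term 0 contributes 6 + 0 · 6 = 6
  Term 1 contributes -4 + 1 · 6 = 2
  Term 2 contributes 2 + 2 · 6 = 14
p(6) = ⊕ of these = min[6, 2, 14] = 2.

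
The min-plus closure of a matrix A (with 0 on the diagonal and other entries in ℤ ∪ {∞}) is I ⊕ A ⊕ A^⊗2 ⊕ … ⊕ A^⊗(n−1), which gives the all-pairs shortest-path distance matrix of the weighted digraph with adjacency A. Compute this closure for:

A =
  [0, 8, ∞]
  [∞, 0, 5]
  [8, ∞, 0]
Closure =
  [0, 8, 13]
  [13, 0, 5]
  [8, 16, 0]

This is the Floyd-Warshall all-pairs shortest-path computation. For each intermediate vertex k = 0, 1, …, 2, update dist[i][j] ← min(dist[i][j], dist[i][k] + dist[k][j]). The final matrix gives, for each (i, j), the minimum total weight of any directed path from i to j (possibly empty when i = j).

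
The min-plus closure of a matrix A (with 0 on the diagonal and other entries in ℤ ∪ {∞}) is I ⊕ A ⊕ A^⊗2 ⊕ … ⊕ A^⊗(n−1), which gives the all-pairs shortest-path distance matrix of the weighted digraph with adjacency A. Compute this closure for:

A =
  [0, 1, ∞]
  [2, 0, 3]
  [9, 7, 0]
Closure =
  [0, 1, 4]
  [2, 0, 3]
  [9, 7, 0]

This is the Floyd-Warshall all-pairs shortest-path computation. For each intermediate vertex k = 0, 1, …, 2, update dist[i][j] ← min(dist[i][j], dist[i][k] + dist[k][j]). The final matrix gives, for each (i, j), the minimum total weight of any directed path from i to j (possibly empty when i = j).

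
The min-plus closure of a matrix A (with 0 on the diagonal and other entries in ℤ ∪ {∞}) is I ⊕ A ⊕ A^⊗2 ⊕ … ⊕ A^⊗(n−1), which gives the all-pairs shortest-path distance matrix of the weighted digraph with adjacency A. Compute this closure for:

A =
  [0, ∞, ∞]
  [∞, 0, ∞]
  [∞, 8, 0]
Closure =
  [0, ∞, ∞]
  [∞, 0, ∞]
  [∞, 8, 0]

This is the Floyd-Warshall all-pairs shortest-path computation. For each intermediate vertex k = 0, 1, …, 2, update dist[i][j] ← min(dist[i][j], dist[i][k] + dist[k][j]). The final matrix gives, for each (i, j), the minimum total weight of any directed path from i to j (possibly empty when i = j).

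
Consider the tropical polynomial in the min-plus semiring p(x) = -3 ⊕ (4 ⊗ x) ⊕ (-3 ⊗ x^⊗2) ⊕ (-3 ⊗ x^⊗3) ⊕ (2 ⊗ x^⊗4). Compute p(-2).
p(-2) = -9

A tropical monomial a ⊗ x^⊗i evaluates to a + i · x. Evaluating each term at x = -2:
  Term 0 contributes -3 + 0 · -2 = -3
  Term 1 contributes 4 + 1 · -2 = 2
  Term 2 contributes -3 + 2 · -2 = -7
  Term 3 contributes -3 + 3 · -2 = -9
  Term 4 contributes 2 + 4 · -2 = -6
p(-2) = ⊕ of these = min[-3, 2, -7, -9, -6] = -9.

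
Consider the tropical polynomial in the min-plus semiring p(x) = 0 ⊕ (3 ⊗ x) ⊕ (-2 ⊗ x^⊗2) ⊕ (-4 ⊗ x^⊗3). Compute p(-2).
p(-2) = -10

A tropical monomial a ⊗ x^⊗i evaluates to a + i · x. Evaluating each term at x = -2:
  Term 0 contributes 0 + 0 · -2 = 0
  Term 1 contributes 3 + 1 · -2 = 1
  Term 2 contributes -2 + 2 · -2 = -6
  Term 3 contributes -4 + 3 · -2 = -10
p(-2) = ⊕ of these = min[0, 1, -6, -10] = -10.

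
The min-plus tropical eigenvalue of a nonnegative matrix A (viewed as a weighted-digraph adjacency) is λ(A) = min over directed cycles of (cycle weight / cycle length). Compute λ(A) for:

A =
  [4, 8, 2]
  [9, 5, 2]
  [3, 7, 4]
λ(A) = 5/2

Enumerate directed cycles and compute their means (weight / length). Sample:
  cycle 0 → 0: weight = 4, length = 1, mean = 4/1 ≈ 4.000
  cycle 1 → 1: weight = 5, length = 1, mean = 5/1 ≈ 5.000
  cycle 2 → 2: weight = 4, length = 1, mean = 4/1 ≈ 4.000
  cycle 0 → 1 → 0: weight = 17, length = 2, mean = 17/2 ≈ 8.500
  cycle 0 → 2 → 0: weight = 5, length = 2, mean = 5/2 ≈ 2.500
  cycle 1 → 0 → 1: weight = 17, length = 2, mean = 17/2 ≈ 8.500
Minimum mean = 2.500, attained e.g. along the cycle 0 → 2 → 0 with weight 5 and length 2. So λ(A) = 5/2 = 5/2.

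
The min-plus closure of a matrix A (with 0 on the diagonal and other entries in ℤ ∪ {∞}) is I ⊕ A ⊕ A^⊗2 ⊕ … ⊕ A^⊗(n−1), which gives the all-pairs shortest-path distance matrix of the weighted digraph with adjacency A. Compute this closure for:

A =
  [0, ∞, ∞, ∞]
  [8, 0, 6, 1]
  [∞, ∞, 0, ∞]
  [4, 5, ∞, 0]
Closure =
  [0, ∞, ∞, ∞]
  [5, 0, 6, 1]
  [∞, ∞, 0, ∞]
  [4, 5, 11, 0]

This is the Floyd-Warshall all-pairs shortest-path computation. For each intermediate vertex k = 0, 1, …, 3, update dist[i][j] ← min(dist[i][j], dist[i][k] + dist[k][j]). The final matrix gives, for each (i, j), the minimum total weight of any directed path from i to j (possibly empty when i = j).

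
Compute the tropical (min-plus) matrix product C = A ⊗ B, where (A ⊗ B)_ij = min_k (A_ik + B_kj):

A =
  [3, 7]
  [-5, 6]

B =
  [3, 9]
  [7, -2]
A ⊗ B =
  [6, 5]
  [-2, 4]

Apply the min-plus product entry-by-entry:
  C[0][0] = min over k of (A[0][0] + B[0][0] = 3 + 3 = 6, A[0][1] + B[1][0] = 7 + 7 = 14) = 6 (attained at k = 0)
  C[0][1] = min over k of (A[0][0] + B[0][1] = 3 + 9 = 12, A[0][1] + B[1][1] = 7 + -2 = 5) = 5 (attained at k = 1)
  C[1][0] = min over k of (A[1][0] + B[0][0] = -5 + 3 = -2, A[1][1] + B[1][0] = 6 + 7 = 13) = -2 (attained at k = 0)
  C[1][1] = min over k of (A[1][0] + B[0][1] = -5 + 9 = 4, A[1][1] + B[1][1] = 6 + -2 = 4) = 4 (attained at k = 0)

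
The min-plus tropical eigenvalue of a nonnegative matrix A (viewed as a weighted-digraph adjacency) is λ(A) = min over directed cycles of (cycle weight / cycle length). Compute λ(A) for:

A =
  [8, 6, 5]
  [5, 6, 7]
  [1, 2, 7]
λ(A) = 3

Enumerate directed cycles and compute their means (weight / length). Sample:
  cycle 0 → 0: weight = 8, length = 1, mean = 8/1 ≈ 8.000
  cycle 1 → 1: weight = 6, length = 1, mean = 6/1 ≈ 6.000
  cycle 2 → 2: weight = 7, length = 1, mean = 7/1 ≈ 7.000
  cycle 0 → 1 → 0: weight = 11, length = 2, mean = 11/2 ≈ 5.500
  cycle 0 → 2 → 0: weight = 6, length = 2, mean = 6/2 ≈ 3.000
  cycle 1 → 0 → 1: weight = 11, length = 2, mean = 11/2 ≈ 5.500
Minimum mean = 3.000, attained e.g. along the cycle 0 → 2 → 0 with weight 6 and length 2. So λ(A) = 6/2 = 3.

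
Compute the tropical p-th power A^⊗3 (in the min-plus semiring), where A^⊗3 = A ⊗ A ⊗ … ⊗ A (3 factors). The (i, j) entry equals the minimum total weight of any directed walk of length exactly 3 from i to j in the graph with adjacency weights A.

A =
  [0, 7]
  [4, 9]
A^⊗3 =
  [0, 7]
  [4, 11]

Each entry (A^⊗3)_ij equals the minimum over all length-3 walks i = v_0 → v_1 → … → v_3 = j of Σ_t A[v_t][v_{t+1}]. For example, for (i, j) = (0, 1) we minimise over 4 possible intermediate vertex sequences; the minimum is 7, attained along the walk 0 → 0 → 0 → 1.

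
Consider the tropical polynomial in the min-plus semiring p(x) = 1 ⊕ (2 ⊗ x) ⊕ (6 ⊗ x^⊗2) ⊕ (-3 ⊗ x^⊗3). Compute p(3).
p(3) = 1

A tropical monomial a ⊗ x^⊗i evaluates to a + i · x. Evaluating each term at x = 3:
  Term 0 contributes 1 + 0 · 3 = 1
  Term 1 contributes 2 + 1 · 3 = 5
  Term 2 contributes 6 + 2 · 3 = 12
  Term 3 contributes -3 + 3 · 3 = 6
p(3) = ⊕ of these = min[1, 5, 12, 6] = 1.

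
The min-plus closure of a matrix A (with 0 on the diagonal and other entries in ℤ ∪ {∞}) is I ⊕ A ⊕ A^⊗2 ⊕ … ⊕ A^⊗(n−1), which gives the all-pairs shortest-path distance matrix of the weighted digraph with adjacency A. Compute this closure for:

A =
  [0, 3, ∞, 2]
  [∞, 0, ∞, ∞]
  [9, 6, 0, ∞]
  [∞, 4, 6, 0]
Closure =
  [0, 3, 8, 2]
  [∞, 0, ∞, ∞]
  [9, 6, 0, 11]
  [15, 4, 6, 0]

This is the Floyd-Warshall all-pairs shortest-path computation. For each intermediate vertex k = 0, 1, …, 3, update dist[i][j] ← min(dist[i][j], dist[i][k] + dist[k][j]). The final matrix gives, for each (i, j), the minimum total weight of any directed path from i to j (possibly empty when i = j).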